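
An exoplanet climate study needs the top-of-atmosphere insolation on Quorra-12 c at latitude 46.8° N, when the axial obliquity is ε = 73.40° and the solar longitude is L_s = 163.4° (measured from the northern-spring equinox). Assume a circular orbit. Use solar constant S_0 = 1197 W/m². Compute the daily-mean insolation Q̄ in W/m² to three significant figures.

Q̄ ≈ 382 W/m²

Solar declination: sin δ = sin ε · sin L_s = sin 73.40° × sin 163.4° = 0.27378, so δ = +15.889°.
cos h₀ = −tan(+46.8°) tan(+15.889°) = -0.3031, h₀ = 1.8788 rad.
Bracket: h₀ sin ϕ sin δ + cos ϕ cos δ sin h₀ = 1.8788×0.72897×0.27378 + 0.68455×0.96179×0.95295 = 0.374966 + 0.627416 = 1.002382.
Q̄ = (S_0/π) × [bracket] = (1197/π) × 1.002382 = 381.9 W/m².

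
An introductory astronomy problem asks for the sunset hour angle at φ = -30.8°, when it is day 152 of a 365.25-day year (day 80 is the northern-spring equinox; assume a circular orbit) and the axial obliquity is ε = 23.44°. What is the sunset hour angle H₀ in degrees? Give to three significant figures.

H₀ = 76.0°

Solar longitude: λ_s = 360° × (152 − 80)/365.25 = 70.965°.
sin δ = sin 23.44° × sin 70.965° = 0.37604, so δ = +22.088°.
cos H₀ = −tan φ · tan δ = −tan(-30.8°) × tan(+22.088°) = 0.2419, so H₀ = 1.3265 rad = 76.00°.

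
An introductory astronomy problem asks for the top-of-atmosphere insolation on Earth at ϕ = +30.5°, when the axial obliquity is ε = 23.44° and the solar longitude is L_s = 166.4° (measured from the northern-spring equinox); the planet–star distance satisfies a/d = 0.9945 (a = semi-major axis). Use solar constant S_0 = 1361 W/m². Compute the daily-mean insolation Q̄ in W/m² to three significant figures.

Q̄ ≈ 400 W/m²

Solar declination: sin δ = sin ε · sin L_s = sin 23.44° × sin 166.4° = 0.09354, so δ = +5.367°.
cos h₀ = −tan(+30.5°) tan(+5.367°) = -0.0553, h₀ = 1.6262 rad.
Bracket: h₀ sin ϕ sin δ + cos ϕ cos δ sin h₀ = 1.6262×0.50754×0.09354 + 0.86163×0.99562×0.99847 = 0.077204 + 0.856544 = 0.933748.
Inverse-square distance factor (a/d)² = 0.9945² = 0.989030.
Q̄ = (S_0/π) × 0.989030 × [bracket] = (1361/π) × 0.989030 × 0.933748 = 400.1 W/m².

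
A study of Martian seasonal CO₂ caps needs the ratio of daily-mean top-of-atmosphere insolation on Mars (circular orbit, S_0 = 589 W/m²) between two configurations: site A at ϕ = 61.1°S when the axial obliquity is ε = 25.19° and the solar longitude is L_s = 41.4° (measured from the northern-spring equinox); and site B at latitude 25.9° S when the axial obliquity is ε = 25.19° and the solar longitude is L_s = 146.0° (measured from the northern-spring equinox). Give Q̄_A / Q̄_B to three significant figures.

Q̄_A / Q̄_B ≈ 0.201

— Configuration A (ϕ=-61.1°):
Solar declination: sin δ = sin ε · sin L_s = sin 25.19° × sin 41.4° = 0.28147, so δ = +16.348°.
cos h₀ = −tan(-61.1°) tan(+16.348°) = 0.5314, h₀ = 1.0106 rad.
Bracket: h₀ sin ϕ sin δ + cos ϕ cos δ sin h₀ = 1.0106×-0.87546×0.28147 + 0.48328×0.95957×0.84714 = -0.249028 + 0.392854 = 0.143826.
Q̄ = (S_0/π) × [bracket] = (589/π) × 0.143826 = 26.965 W/m².
— Configuration B (ϕ=-25.9°):
Solar declination: sin δ = sin ε · sin L_s = sin 25.19° × sin 146.0° = 0.23800, so δ = +13.769°.
cos h₀ = −tan(-25.9°) tan(+13.769°) = 0.1190, h₀ = 1.4515 rad.
Bracket: h₀ sin ϕ sin δ + cos ϕ cos δ sin h₀ = 1.4515×-0.43680×0.23800 + 0.89956×0.97126×0.99290 = -0.150896 + 0.867503 = 0.716607.
Q̄ = (S_0/π) × [bracket] = (589/π) × 0.716607 = 134.35 W/m².
Ratio Q̄_A / Q̄_B = 26.965 / 134.35 = 0.2007.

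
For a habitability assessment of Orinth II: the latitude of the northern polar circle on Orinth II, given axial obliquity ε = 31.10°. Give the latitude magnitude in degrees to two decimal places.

58.90°

The polar circle is the lowest latitude that experiences at least one full rotation of continuous daylight at the northern-summer solstice; it lies at |ϕ| = 90° − ε = 90° − 31.10° = 58.90°.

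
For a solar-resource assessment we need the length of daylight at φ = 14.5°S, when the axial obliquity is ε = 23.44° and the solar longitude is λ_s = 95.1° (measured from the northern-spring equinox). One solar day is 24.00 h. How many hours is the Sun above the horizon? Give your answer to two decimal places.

Solar declination: sin δ = sin ε · sin λ_s = sin 23.44° × sin 95.1° = 0.39621, so δ = +23.342°.
cos H₀ = −tan φ · tan δ = −tan(-14.5°) × tan(+23.342°) = 0.1116, so H₀ = 1.4590 rad = 83.59°.
Daylight = 2H₀/(2π) × 24.00 h = (1.4590/π) × 24.00 = 11.15 h.

11.15 h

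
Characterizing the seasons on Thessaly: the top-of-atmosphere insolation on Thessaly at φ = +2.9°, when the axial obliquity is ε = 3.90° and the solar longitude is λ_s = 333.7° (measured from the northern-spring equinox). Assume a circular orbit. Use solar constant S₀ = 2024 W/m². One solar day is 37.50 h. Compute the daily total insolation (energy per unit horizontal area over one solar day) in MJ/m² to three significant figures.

86.6 MJ/m²

Solar declination: sin δ = sin ε · sin λ_s = sin 3.90° × sin 333.7° = -0.03014, so δ = -1.727°.
cos H₀ = −tan(+2.9°) tan(-1.727°) = 0.0015, H₀ = 1.5693 rad.
Bracket: H₀ sin φ sin δ + cos φ cos δ sin H₀ = 1.5693×0.05059×-0.03014 + 0.99872×0.99955×1.00000 = -0.002393 + 0.998271 = 0.995878.
Q̄ = (S₀/π) × [bracket] = (2024/π) × 0.995878 = 641.60 W/m².
Daily total = Q̄ × 37.50 h × 3600 s/h = 641.60 × 37.50 × 3600 / 10⁶ = 86.62 MJ/m².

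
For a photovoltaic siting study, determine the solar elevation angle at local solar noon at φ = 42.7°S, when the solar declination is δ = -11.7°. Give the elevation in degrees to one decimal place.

At local noon the hour angle is zero, so the zenith angle equals |φ − δ| = |-42.7° − (-11.700°)| = 31.000°.
Elevation = 90° − 31.000° = 59.0°.

59.0°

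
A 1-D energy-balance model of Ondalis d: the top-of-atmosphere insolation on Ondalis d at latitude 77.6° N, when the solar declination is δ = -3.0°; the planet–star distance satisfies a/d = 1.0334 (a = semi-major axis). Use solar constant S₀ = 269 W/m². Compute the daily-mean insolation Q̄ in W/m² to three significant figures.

cos H₀ = −tan(+77.6°) tan(-3.000°) = 0.2384, H₀ = 1.3301 rad.
Bracket: H₀ sin φ sin δ + cos φ cos δ sin H₀ = 1.3301×0.97667×-0.05234 + 0.21474×0.99863×0.97118 = -0.067993 + 0.208265 = 0.140272.
Inverse-square distance factor (a/d)² = 1.0334² = 1.067916.
Q̄ = (S₀/π) × 1.067916 × [bracket] = (269/π) × 1.067916 × 0.140272 = 12.83 W/m².

Q̄ ≈ 12.8 W/m²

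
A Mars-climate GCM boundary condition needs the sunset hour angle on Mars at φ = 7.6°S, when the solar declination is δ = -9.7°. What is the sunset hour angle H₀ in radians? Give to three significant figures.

H₀ = 1.59 rad

cos H₀ = −tan φ · tan δ = −tan(-7.6°) × tan(-9.700°) = -0.0228, so H₀ = 1.5936 rad = 91.31°.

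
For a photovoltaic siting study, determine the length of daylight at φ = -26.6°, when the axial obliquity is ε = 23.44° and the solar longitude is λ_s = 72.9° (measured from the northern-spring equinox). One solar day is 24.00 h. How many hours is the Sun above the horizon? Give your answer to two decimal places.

Solar declination: sin δ = sin ε · sin λ_s = sin 23.44° × sin 72.9° = 0.38020, so δ = +22.346°.
cos H₀ = −tan φ · tan δ = −tan(-26.6°) × tan(+22.346°) = 0.2059, so H₀ = 1.3635 rad = 78.12°.
Daylight = 2H₀/(2π) × 24.00 h = (1.3635/π) × 24.00 = 10.42 h.

10.42 h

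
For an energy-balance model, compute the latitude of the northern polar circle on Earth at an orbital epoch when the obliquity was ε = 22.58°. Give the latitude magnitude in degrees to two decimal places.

The polar circle is the lowest latitude that experiences at least one full rotation of continuous daylight at the northern-summer solstice; it lies at |φ| = 90° − ε = 90° − 22.58° = 67.42°.

67.42°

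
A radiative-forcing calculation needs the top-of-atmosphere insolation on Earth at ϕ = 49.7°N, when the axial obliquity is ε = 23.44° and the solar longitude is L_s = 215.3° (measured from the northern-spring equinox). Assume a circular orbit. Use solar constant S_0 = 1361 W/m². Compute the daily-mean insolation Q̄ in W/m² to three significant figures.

Q̄ ≈ 164 W/m²

Solar declination: sin δ = sin ε · sin L_s = sin 23.44° × sin 215.3° = -0.22987, so δ = -13.289°.
cos h₀ = −tan(+49.7°) tan(-13.289°) = 0.2785, h₀ = 1.2886 rad.
Bracket: h₀ sin ϕ sin δ + cos ϕ cos δ sin h₀ = 1.2886×0.76267×-0.22987 + 0.64679×0.97322×0.96043 = -0.225911 + 0.604561 = 0.378650.
Q̄ = (S_0/π) × [bracket] = (1361/π) × 0.378650 = 164.0 W/m².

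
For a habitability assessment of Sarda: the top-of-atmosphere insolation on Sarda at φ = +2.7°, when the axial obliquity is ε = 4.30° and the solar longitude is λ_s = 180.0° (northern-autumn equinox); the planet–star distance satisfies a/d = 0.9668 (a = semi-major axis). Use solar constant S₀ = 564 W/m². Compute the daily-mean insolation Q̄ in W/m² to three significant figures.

Q̄ ≈ 168 W/m²

Solar declination: sin δ = sin ε · sin λ_s = sin 4.30° × sin 180.0° = 0.00000, so δ = +0.000°.
cos H₀ = −tan(+2.7°) tan(+0.000°) = -0.0000, H₀ = 1.5708 rad.
Bracket: H₀ sin φ sin δ + cos φ cos δ sin H₀ = 1.5708×0.04711×0.00000 + 0.99889×1.00000×1.00000 = 0.000000 + 0.998890 = 0.998890.
Inverse-square distance factor (a/d)² = 0.9668² = 0.934702.
Q̄ = (S₀/π) × 0.934702 × [bracket] = (564/π) × 0.934702 × 0.998890 = 167.6 W/m².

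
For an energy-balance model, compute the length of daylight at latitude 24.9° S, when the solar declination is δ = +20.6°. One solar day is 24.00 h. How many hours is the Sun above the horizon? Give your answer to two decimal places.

cos H₀ = −tan φ · tan δ = −tan(-24.9°) × tan(+20.600°) = 0.1745, so H₀ = 1.3954 rad = 79.95°.
Daylight = 2H₀/(2π) × 24.00 h = (1.3954/π) × 24.00 = 10.66 h.

10.66 h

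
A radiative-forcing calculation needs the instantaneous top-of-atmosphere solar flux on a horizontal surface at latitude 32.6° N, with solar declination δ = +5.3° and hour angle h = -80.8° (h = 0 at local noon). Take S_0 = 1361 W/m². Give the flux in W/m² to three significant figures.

cos θ_z = sin ϕ sin δ + cos ϕ cos δ cos h = 0.049767 + 0.134116 = 0.183883.
Flux = S_0 · cos θ_z = 1361 × 0.183883 = 250.3 W/m².

250 W/m²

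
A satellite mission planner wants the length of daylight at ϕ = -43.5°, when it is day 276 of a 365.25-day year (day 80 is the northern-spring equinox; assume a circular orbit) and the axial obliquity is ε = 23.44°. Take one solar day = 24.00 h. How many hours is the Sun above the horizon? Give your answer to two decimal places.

Solar longitude: L_s = 360° × (276 − 80)/365.25 = 193.183°.
sin δ = sin 23.44° × sin 193.183° = -0.09072, so δ = -5.205°.
cos h₀ = −tan ϕ · tan δ = −tan(-43.5°) × tan(-5.205°) = -0.0864, so h₀ = 1.6573 rad = 94.96°.
Daylight = 2h₀/(2π) × 24.00 h = (1.6573/π) × 24.00 = 12.66 h.

12.66 h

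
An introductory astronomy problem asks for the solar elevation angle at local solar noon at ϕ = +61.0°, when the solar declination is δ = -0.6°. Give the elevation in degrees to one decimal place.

28.4°

At local noon the hour angle is zero, so the zenith angle equals |ϕ − δ| = |+61.0° − (-0.600°)| = 61.600°.
Elevation = 90° − 61.600° = 28.4°.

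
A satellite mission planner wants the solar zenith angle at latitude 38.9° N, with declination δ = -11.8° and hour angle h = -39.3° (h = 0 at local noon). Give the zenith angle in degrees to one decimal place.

θ_z = 62.5°

cos θ_z = sin ϕ sin δ + cos ϕ cos δ cos h = -0.128416 + 0.589509 = 0.461093.
θ_z = arccos(0.461093) = 62.5°.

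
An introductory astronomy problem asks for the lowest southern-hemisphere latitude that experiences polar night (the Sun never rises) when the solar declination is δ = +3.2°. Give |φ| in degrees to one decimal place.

Polar night requires cos H₀ = −tan φ tan δ ≥ 1, i.e. tan φ tan δ ≤ −1.
The boundary is |tan φ| · |tan δ| = 1, so |φ| = 90° − |δ| = 90° − 3.2° = 86.8° in the southern hemisphere.

|φ| = 86.8°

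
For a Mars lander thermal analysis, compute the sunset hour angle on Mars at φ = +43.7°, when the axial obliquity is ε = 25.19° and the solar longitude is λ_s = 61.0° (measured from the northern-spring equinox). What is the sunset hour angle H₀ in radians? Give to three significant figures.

Solar declination: sin δ = sin ε · sin λ_s = sin 25.19° × sin 61.0° = 0.37226, so δ = +21.855°.
cos H₀ = −tan φ · tan δ = −tan(+43.7°) × tan(+21.855°) = -0.3833, so H₀ = 1.9641 rad = 112.54°.

H₀ = 1.96 rad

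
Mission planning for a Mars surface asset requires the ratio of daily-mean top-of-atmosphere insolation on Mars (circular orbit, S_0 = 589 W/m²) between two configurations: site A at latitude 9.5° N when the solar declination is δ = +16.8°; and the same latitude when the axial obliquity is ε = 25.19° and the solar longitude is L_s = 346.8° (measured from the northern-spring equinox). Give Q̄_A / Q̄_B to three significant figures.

— Configuration A (ϕ=+9.5°):
cos h₀ = −tan(+9.5°) tan(+16.800°) = -0.0505, h₀ = 1.6213 rad.
Bracket: h₀ sin ϕ sin δ + cos ϕ cos δ sin h₀ = 1.6213×0.16505×0.28903 + 0.98629×0.95732×0.99872 = 0.077343 + 0.942987 = 1.020330.
Q̄ = (S_0/π) × [bracket] = (589/π) × 1.020330 = 191.30 W/m².
— Configuration B (ϕ=+9.5°):
Solar declination: sin δ = sin ε · sin L_s = sin 25.19° × sin 346.8° = -0.09719, so δ = -5.577°.
cos h₀ = −tan(+9.5°) tan(-5.577°) = 0.0163, h₀ = 1.5545 rad.
Bracket: h₀ sin ϕ sin δ + cos ϕ cos δ sin h₀ = 1.5545×0.16505×-0.09719 + 0.98629×0.99527×0.99987 = -0.024936 + 0.981497 = 0.956561.
Q̄ = (S_0/π) × [bracket] = (589/π) × 0.956561 = 179.34 W/m².
Ratio Q̄_A / Q̄_B = 191.30 / 179.34 = 1.067.

Q̄_A / Q̄_B ≈ 1.07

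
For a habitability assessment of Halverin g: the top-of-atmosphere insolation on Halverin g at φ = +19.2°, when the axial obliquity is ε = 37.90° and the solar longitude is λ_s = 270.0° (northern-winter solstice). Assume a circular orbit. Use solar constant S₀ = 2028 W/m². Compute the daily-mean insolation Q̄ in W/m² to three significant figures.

Q̄ ≈ 294 W/m²

Solar declination: sin δ = sin ε · sin λ_s = sin 37.90° × sin 270.0° = -0.61429, so δ = -37.900°.
cos H₀ = −tan(+19.2°) tan(-37.900°) = 0.2711, H₀ = 1.2963 rad.
Bracket: H₀ sin φ sin δ + cos φ cos δ sin H₀ = 1.2963×0.32887×-0.61429 + 0.94438×0.78908×0.96255 = -0.261881 + 0.717284 = 0.455403.
Q̄ = (S₀/π) × [bracket] = (2028/π) × 0.455403 = 294.0 W/m².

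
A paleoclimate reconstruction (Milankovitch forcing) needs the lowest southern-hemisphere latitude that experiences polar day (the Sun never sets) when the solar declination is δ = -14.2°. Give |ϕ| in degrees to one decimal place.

|ϕ| = 75.8°

Polar day requires cos h₀ = −tan ϕ tan δ ≤ −1, i.e. tan ϕ tan δ ≥ 1.
The boundary is |tan ϕ| · |tan δ| = 1, so |ϕ| = 90° − |δ| = 90° − 14.2° = 75.8° in the southern hemisphere.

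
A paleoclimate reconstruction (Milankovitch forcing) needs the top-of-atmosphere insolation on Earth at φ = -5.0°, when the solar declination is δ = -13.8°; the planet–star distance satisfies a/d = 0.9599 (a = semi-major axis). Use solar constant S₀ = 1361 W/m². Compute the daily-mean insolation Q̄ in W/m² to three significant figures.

Q̄ ≈ 399 W/m²

cos H₀ = −tan(-5.0°) tan(-13.800°) = -0.0215, H₀ = 1.5923 rad.
Bracket: H₀ sin φ sin δ + cos φ cos δ sin H₀ = 1.5923×-0.08716×-0.23853 + 0.99619×0.97113×0.99977 = 0.033104 + 0.967207 = 1.000311.
Inverse-square distance factor (a/d)² = 0.9599² = 0.921408.
Q̄ = (S₀/π) × 0.921408 × [bracket] = (1361/π) × 0.921408 × 1.000311 = 399.3 W/m².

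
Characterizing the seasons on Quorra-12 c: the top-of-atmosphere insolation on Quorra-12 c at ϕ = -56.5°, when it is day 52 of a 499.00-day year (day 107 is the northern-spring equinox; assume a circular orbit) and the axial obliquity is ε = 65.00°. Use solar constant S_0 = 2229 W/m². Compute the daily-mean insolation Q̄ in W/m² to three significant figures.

Solar longitude: L_s = 360° × (52 − 107)/499.00 = -39.679°, i.e. -39.679° + 360° = 320.321°.
sin δ = sin 65.00° × sin 320.321° = -0.57867, so δ = -35.357°.
cos h₀ = −tan(-56.5°) tan(-35.357°) = -1.0720 ≤ −1 ⇒ polar day, h₀ = π.
Bracket: h₀ sin ϕ sin δ + cos ϕ cos δ sin h₀ = 3.1416×-0.83389×-0.57867 + 0.55194×0.81556×0.00000 = 1.515970 + 0.000000 = 1.515970.
Q̄ = (S_0/π) × [bracket] = (2229/π) × 1.515970 = 1076 W/m².

Q̄ ≈ 1.08e+03 W/m²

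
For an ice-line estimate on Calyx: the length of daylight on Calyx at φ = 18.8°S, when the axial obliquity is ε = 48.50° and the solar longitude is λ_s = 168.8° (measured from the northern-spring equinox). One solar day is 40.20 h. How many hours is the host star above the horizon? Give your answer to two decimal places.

Solar declination: sin δ = sin ε · sin λ_s = sin 48.50° × sin 168.8° = 0.14547, so δ = +8.365°.
cos H₀ = −tan φ · tan δ = −tan(-18.8°) × tan(+8.365°) = 0.0501, so H₀ = 1.5207 rad = 87.13°.
Daylight = 2H₀/(2π) × 40.20 h = (1.5207/π) × 40.20 = 19.46 h.

19.46 h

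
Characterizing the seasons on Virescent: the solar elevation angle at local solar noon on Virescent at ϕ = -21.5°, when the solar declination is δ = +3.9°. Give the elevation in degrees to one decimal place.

64.6°

At local noon the hour angle is zero, so the zenith angle equals |ϕ − δ| = |-21.5° − (+3.900°)| = 25.400°.
Elevation = 90° − 25.400° = 64.6°.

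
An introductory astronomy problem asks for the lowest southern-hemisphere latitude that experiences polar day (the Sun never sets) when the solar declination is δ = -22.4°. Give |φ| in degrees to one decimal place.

Polar day requires cos H₀ = −tan φ tan δ ≤ −1, i.e. tan φ tan δ ≥ 1.
The boundary is |tan φ| · |tan δ| = 1, so |φ| = 90° − |δ| = 90° − 22.4° = 67.6° in the southern hemisphere.

|φ| = 67.6°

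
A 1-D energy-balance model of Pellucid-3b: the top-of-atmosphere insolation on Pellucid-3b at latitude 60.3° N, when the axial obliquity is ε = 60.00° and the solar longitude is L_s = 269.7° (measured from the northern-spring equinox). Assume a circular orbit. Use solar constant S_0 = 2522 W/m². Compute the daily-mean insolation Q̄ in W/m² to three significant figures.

Solar declination: sin δ = sin ε · sin L_s = sin 60.00° × sin 269.7° = -0.86601, so δ = -59.999°.
cos h₀ = −tan(+60.3°) tan(-59.999°) = 3.0364 ≥ 1 ⇒ polar night, h₀ = 0 and Q̄ = 0.

Q̄ ≈ 0.00 W/m²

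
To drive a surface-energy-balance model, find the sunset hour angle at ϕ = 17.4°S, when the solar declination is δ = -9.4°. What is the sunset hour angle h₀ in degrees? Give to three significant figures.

cos h₀ = −tan ϕ · tan δ = −tan(-17.4°) × tan(-9.400°) = -0.0519, so h₀ = 1.6227 rad = 92.97°.

h₀ = 93.0°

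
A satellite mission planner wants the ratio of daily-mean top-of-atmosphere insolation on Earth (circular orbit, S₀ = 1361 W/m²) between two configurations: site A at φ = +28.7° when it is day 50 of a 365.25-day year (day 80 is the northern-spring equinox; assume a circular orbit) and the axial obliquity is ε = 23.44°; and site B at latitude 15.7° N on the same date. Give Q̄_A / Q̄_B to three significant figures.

— Configuration A (φ=+28.7°):
Solar longitude: λ_s = 360° × (50 − 80)/365.25 = -29.569°, i.e. -29.569° + 360° = 330.431°.
sin δ = sin 23.44° × sin 330.431° = -0.19630, so δ = -11.320°.
cos H₀ = −tan(+28.7°) tan(-11.320°) = 0.1096, H₀ = 1.4610 rad.
Bracket: H₀ sin φ sin δ + cos φ cos δ sin H₀ = 1.4610×0.48022×-0.19630 + 0.87715×0.98054×0.99398 = -0.137724 + 0.854903 = 0.717179.
Q̄ = (S₀/π) × [bracket] = (1361/π) × 0.717179 = 310.70 W/m².
— Configuration B (φ=+15.7°):
cos H₀ = −tan(+15.7°) tan(-11.320°) = 0.0563, H₀ = 1.5145 rad.
Bracket: H₀ sin φ sin δ + cos φ cos δ sin H₀ = 1.5145×0.27060×-0.19630 + 0.96269×0.98054×0.99842 = -0.080448 + 0.942465 = 0.862017.
Q̄ = (S₀/π) × [bracket] = (1361/π) × 0.862017 = 373.44 W/m².
Ratio Q̄_A / Q̄_B = 310.70 / 373.44 = 0.8320.

Q̄_A / Q̄_B ≈ 0.832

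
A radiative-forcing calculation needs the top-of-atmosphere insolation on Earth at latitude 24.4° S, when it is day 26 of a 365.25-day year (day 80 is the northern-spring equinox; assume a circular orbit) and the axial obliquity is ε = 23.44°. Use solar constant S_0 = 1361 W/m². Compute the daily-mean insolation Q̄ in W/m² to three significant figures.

Solar longitude: L_s = 360° × (26 − 80)/365.25 = -53.224°, i.e. -53.224° + 360° = 306.776°.
sin δ = sin 23.44° × sin 306.776° = -0.31862, so δ = -18.580°.
cos h₀ = −tan(-24.4°) tan(-18.580°) = -0.1525, h₀ = 1.7239 rad.
Bracket: h₀ sin ϕ sin δ + cos ϕ cos δ sin h₀ = 1.7239×-0.41310×-0.31862 + 0.91068×0.94788×0.98831 = 0.226903 + 0.853124 = 1.080027.
Q̄ = (S_0/π) × [bracket] = (1361/π) × 1.080027 = 467.9 W/m².

Q̄ ≈ 468 W/m²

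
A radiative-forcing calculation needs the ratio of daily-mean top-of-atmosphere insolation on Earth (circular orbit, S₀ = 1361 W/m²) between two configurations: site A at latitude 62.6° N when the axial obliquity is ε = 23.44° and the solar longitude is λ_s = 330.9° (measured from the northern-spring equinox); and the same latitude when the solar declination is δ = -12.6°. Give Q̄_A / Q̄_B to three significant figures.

Q̄_A / Q̄_B ≈ 1.15

— Configuration A (φ=+62.6°):
Solar declination: sin δ = sin ε · sin λ_s = sin 23.44° × sin 330.9° = -0.19346, so δ = -11.155°.
cos H₀ = −tan(+62.6°) tan(-11.155°) = 0.3804, H₀ = 1.1806 rad.
Bracket: H₀ sin φ sin δ + cos φ cos δ sin H₀ = 1.1806×0.88782×-0.19346 + 0.46020×0.98111×0.92482 = -0.202777 + 0.417563 = 0.214786.
Q̄ = (S₀/π) × [bracket] = (1361/π) × 0.214786 = 93.050 W/m².
— Configuration B (φ=+62.6°):
cos H₀ = −tan(+62.6°) tan(-12.600°) = 0.4312, H₀ = 1.1249 rad.
Bracket: H₀ sin φ sin δ + cos φ cos δ sin H₀ = 1.1249×0.88782×-0.21814 + 0.46020×0.97592×0.90224 = -0.217858 + 0.405213 = 0.187355.
Q̄ = (S₀/π) × [bracket] = (1361/π) × 0.187355 = 81.166 W/m².
Ratio Q̄_A / Q̄_B = 93.050 / 81.166 = 1.146.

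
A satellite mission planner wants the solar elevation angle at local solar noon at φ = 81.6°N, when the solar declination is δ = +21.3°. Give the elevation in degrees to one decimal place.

At local noon the hour angle is zero, so the zenith angle equals |φ − δ| = |+81.6° − (+21.300°)| = 60.300°.
Elevation = 90° − 60.300° = 29.7°.

29.7°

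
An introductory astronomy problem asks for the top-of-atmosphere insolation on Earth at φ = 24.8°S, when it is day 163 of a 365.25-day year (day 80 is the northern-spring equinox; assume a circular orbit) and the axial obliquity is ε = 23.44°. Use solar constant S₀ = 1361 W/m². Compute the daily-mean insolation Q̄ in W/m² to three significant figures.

Q̄ ≈ 256 W/m²

Solar longitude: λ_s = 360° × (163 − 80)/365.25 = 81.807°.
sin δ = sin 23.44° × sin 81.807° = 0.39373, so δ = +23.187°.
cos H₀ = −tan(-24.8°) tan(+23.187°) = 0.1979, H₀ = 1.3716 rad.
Bracket: H₀ sin φ sin δ + cos φ cos δ sin H₀ = 1.3716×-0.41945×0.39373 + 0.90778×0.91923×0.98022 = -0.226520 + 0.817953 = 0.591433.
Q̄ = (S₀/π) × [bracket] = (1361/π) × 0.591433 = 256.2 W/m².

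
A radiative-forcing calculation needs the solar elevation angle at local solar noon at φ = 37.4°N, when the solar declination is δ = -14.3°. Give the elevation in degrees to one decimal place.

At local noon the hour angle is zero, so the zenith angle equals |φ − δ| = |+37.4° − (-14.300°)| = 51.700°.
Elevation = 90° − 51.700° = 38.3°.

38.3°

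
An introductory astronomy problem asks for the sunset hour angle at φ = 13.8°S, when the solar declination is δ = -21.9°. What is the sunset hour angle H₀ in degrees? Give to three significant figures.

cos H₀ = −tan φ · tan δ = −tan(-13.8°) × tan(-21.900°) = -0.0987, so H₀ = 1.6697 rad = 95.67°.

H₀ = 95.7°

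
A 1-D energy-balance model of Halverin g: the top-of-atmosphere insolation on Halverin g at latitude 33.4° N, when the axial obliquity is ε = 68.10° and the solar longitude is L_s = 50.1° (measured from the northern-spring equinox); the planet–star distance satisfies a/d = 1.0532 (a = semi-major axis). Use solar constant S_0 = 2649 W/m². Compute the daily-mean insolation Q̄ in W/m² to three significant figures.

Solar declination: sin δ = sin ε · sin L_s = sin 68.10° × sin 50.1° = 0.71180, so δ = +45.382°.
cos h₀ = −tan(+33.4°) tan(+45.382°) = -0.6682, h₀ = 2.3026 rad.
Bracket: h₀ sin ϕ sin δ + cos ϕ cos δ sin h₀ = 2.3026×0.55048×0.71180 + 0.83485×0.70238×0.74396 = 0.902232 + 0.436245 = 1.338477.
Inverse-square distance factor (a/d)² = 1.0532² = 1.109230.
Q̄ = (S_0/π) × 1.109230 × [bracket] = (2649/π) × 1.109230 × 1.338477 = 1252 W/m².

Q̄ ≈ 1.25e+03 W/m²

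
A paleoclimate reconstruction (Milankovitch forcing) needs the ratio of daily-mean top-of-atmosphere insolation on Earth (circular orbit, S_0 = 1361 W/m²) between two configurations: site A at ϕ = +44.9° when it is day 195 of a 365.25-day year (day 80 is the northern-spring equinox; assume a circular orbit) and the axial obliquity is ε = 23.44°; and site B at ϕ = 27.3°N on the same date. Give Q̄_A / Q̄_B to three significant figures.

— Configuration A (ϕ=+44.9°):
Solar longitude: L_s = 360° × (195 − 80)/365.25 = 113.347°.
sin δ = sin 23.44° × sin 113.347° = 0.36522, so δ = +21.421°.
cos h₀ = −tan(+44.9°) tan(+21.421°) = -0.3910, h₀ = 1.9725 rad.
Bracket: h₀ sin ϕ sin δ + cos ϕ cos δ sin h₀ = 1.9725×0.70587×0.36522 + 0.70834×0.93092×0.92041 = 0.508506 + 0.606926 = 1.115432.
Q̄ = (S_0/π) × [bracket] = (1361/π) × 1.115432 = 483.23 W/m².
— Configuration B (ϕ=+27.3°):
cos h₀ = −tan(+27.3°) tan(+21.421°) = -0.2025, h₀ = 1.7747 rad.
Bracket: h₀ sin ϕ sin δ + cos ϕ cos δ sin h₀ = 1.7747×0.45865×0.36522 + 0.88862×0.93092×0.97928 = 0.297277 + 0.810094 = 1.107371.
Q̄ = (S_0/π) × [bracket] = (1361/π) × 1.107371 = 479.73 W/m².
Ratio Q̄_A / Q̄_B = 483.23 / 479.73 = 1.007.

Q̄_A / Q̄_B ≈ 1.01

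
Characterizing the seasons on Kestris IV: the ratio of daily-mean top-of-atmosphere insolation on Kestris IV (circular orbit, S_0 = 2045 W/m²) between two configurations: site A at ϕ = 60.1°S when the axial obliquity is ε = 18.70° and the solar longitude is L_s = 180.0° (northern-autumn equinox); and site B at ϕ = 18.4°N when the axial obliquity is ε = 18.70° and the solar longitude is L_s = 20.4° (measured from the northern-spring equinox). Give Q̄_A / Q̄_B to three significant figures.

Q̄_A / Q̄_B ≈ 0.499

— Configuration A (ϕ=-60.1°):
Solar declination: sin δ = sin ε · sin L_s = sin 18.70° × sin 180.0° = 0.00000, so δ = +0.000°.
cos h₀ = −tan(-60.1°) tan(+0.000°) = 0.0000, h₀ = 1.5708 rad.
Bracket: h₀ sin ϕ sin δ + cos ϕ cos δ sin h₀ = 1.5708×-0.86690×0.00000 + 0.49849×1.00000×1.00000 = -0.000000 + 0.498490 = 0.498490.
Q̄ = (S_0/π) × [bracket] = (2045/π) × 0.498490 = 324.49 W/m².
— Configuration B (ϕ=+18.4°):
Solar declination: sin δ = sin ε · sin L_s = sin 18.70° × sin 20.4° = 0.11176, so δ = +6.417°.
cos h₀ = −tan(+18.4°) tan(+6.417°) = -0.0374, h₀ = 1.6082 rad.
Bracket: h₀ sin ϕ sin δ + cos ϕ cos δ sin h₀ = 1.6082×0.31565×0.11176 + 0.94888×0.99374×0.99930 = 0.056733 + 0.942280 = 0.999013.
Q̄ = (S_0/π) × [bracket] = (2045/π) × 0.999013 = 650.30 W/m².
Ratio Q̄_A / Q̄_B = 324.49 / 650.30 = 0.4990.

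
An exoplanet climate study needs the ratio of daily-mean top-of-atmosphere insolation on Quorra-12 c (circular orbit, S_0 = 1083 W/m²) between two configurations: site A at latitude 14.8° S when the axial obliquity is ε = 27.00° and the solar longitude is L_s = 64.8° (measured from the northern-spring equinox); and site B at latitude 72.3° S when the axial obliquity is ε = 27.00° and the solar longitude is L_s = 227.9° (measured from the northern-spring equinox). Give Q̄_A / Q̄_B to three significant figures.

— Configuration A (ϕ=-14.8°):
Solar declination: sin δ = sin ε · sin L_s = sin 27.00° × sin 64.8° = 0.41078, so δ = +24.254°.
cos h₀ = −tan(-14.8°) tan(+24.254°) = 0.1190, h₀ = 1.4515 rad.
Bracket: h₀ sin ϕ sin δ + cos ϕ cos δ sin h₀ = 1.4515×-0.25545×0.41078 + 0.96682×0.91173×0.99289 = -0.152311 + 0.875211 = 0.722900.
Q̄ = (S_0/π) × [bracket] = (1083/π) × 0.722900 = 249.21 W/m².
— Configuration B (ϕ=-72.3°):
Solar declination: sin δ = sin ε · sin L_s = sin 27.00° × sin 227.9° = -0.33685, so δ = -19.685°.
cos h₀ = −tan(-72.3°) tan(-19.685°) = -1.1210 ≤ −1 ⇒ polar day, h₀ = π.
Bracket: h₀ sin ϕ sin δ + cos ϕ cos δ sin h₀ = 3.1416×-0.95266×-0.33685 + 0.30403×0.94156×0.00000 = 1.008151 + 0.000000 = 1.008151.
Q̄ = (S_0/π) × [bracket] = (1083/π) × 1.008151 = 347.54 W/m².
Ratio Q̄_A / Q̄_B = 249.21 / 347.54 = 0.7171.

Q̄_A / Q̄_B ≈ 0.717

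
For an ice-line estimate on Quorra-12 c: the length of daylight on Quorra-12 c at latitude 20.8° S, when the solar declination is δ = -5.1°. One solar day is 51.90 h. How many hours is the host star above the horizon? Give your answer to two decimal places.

cos H₀ = −tan φ · tan δ = −tan(-20.8°) × tan(-5.100°) = -0.0339, so H₀ = 1.6047 rad = 91.94°.
Daylight = 2H₀/(2π) × 51.90 h = (1.6047/π) × 51.90 = 26.51 h.

26.51 h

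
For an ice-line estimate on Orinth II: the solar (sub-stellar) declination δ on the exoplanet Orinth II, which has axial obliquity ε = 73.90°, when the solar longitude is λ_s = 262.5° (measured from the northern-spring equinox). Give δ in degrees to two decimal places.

δ = -72.28°

sin δ = sin ε · sin λ_s = sin 73.90° × sin 262.5° = -0.952560.
δ = arcsin(-0.952560) = -72.28°.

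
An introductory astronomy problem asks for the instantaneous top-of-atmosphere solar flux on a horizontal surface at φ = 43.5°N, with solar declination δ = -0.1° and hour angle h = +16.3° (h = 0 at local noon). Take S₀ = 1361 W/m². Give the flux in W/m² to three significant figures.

946 W/m²

cos θ_z = sin φ sin δ + cos φ cos δ cos h = -0.001201 + 0.696217 = 0.695016.
Flux = S₀ · cos θ_z = 1361 × 0.695016 = 945.9 W/m².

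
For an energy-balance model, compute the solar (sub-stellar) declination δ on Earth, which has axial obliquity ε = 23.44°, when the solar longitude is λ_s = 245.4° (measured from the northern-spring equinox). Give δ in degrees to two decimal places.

sin δ = sin ε · sin λ_s = sin 23.44° × sin 245.4° = -0.361684.
δ = arcsin(-0.361684) = -21.20°.

δ = -21.20°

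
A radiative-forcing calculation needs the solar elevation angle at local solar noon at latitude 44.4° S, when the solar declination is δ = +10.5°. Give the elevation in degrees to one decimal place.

35.1°

At local noon the hour angle is zero, so the zenith angle equals |ϕ − δ| = |-44.4° − (+10.500°)| = 54.900°.
Elevation = 90° − 54.900° = 35.1°.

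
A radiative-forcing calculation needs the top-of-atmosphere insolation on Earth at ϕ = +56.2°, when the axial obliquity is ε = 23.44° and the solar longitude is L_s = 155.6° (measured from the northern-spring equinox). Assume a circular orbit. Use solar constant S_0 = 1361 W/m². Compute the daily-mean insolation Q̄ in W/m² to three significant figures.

Q̄ ≈ 338 W/m²

Solar declination: sin δ = sin ε · sin L_s = sin 23.44° × sin 155.6° = 0.16433, so δ = +9.458°.
cos h₀ = −tan(+56.2°) tan(+9.458°) = -0.2489, h₀ = 1.8223 rad.
Bracket: h₀ sin ϕ sin δ + cos ϕ cos δ sin h₀ = 1.8223×0.83098×0.16433 + 0.55630×0.98641×0.96854 = 0.248844 + 0.531477 = 0.780321.
Q̄ = (S_0/π) × [bracket] = (1361/π) × 0.780321 = 338.1 W/m².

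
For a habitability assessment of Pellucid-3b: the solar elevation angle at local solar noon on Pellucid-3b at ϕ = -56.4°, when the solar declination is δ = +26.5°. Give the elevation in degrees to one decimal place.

At local noon the hour angle is zero, so the zenith angle equals |ϕ − δ| = |-56.4° − (+26.500°)| = 82.900°.
Elevation = 90° − 82.900° = 7.1°.

7.1°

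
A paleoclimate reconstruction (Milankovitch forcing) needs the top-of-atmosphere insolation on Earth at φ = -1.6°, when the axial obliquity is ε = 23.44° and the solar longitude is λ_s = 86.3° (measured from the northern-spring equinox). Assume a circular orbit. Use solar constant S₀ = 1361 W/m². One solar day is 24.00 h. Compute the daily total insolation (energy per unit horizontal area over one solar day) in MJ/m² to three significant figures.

33.7 MJ/m²

Solar declination: sin δ = sin ε · sin λ_s = sin 23.44° × sin 86.3° = 0.39696, so δ = +23.388°.
cos H₀ = −tan(-1.6°) tan(+23.388°) = 0.0121, H₀ = 1.5587 rad.
Bracket: H₀ sin φ sin δ + cos φ cos δ sin H₀ = 1.5587×-0.02792×0.39696 + 0.99961×0.91784×0.99993 = -0.017275 + 0.917418 = 0.900143.
Q̄ = (S₀/π) × [bracket] = (1361/π) × 0.900143 = 389.96 W/m².
Daily total = Q̄ × 24.00 h × 3600 s/h = 389.96 × 24.00 × 3600 / 10⁶ = 33.69 MJ/m².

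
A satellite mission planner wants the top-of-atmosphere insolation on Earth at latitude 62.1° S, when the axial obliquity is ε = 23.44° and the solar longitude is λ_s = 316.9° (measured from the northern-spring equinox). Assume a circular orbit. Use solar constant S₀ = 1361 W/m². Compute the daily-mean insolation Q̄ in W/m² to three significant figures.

Solar declination: sin δ = sin ε · sin λ_s = sin 23.44° × sin 316.9° = -0.27180, so δ = -15.771°.
cos H₀ = −tan(-62.1°) tan(-15.771°) = -0.5334, H₀ = 2.1334 rad.
Bracket: H₀ sin φ sin δ + cos φ cos δ sin H₀ = 2.1334×-0.88377×-0.27180 + 0.46793×0.96235×0.84585 = 0.512461 + 0.380897 = 0.893358.
Q̄ = (S₀/π) × [bracket] = (1361/π) × 0.893358 = 387.0 W/m².

Q̄ ≈ 387 W/m²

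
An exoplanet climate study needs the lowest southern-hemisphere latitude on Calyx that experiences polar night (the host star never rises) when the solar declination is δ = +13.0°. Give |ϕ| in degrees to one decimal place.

|ϕ| = 77.0°

Polar night requires cos h₀ = −tan ϕ tan δ ≥ 1, i.e. tan ϕ tan δ ≤ −1.
The boundary is |tan ϕ| · |tan δ| = 1, so |ϕ| = 90° − |δ| = 90° − 13.0° = 77.0° in the southern hemisphere.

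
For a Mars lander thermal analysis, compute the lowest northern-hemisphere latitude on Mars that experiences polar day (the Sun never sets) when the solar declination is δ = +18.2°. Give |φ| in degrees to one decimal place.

Polar day requires cos H₀ = −tan φ tan δ ≤ −1, i.e. tan φ tan δ ≥ 1.
The boundary is |tan φ| · |tan δ| = 1, so |φ| = 90° − |δ| = 90° − 18.2° = 71.8° in the northern hemisphere.

|φ| = 71.8°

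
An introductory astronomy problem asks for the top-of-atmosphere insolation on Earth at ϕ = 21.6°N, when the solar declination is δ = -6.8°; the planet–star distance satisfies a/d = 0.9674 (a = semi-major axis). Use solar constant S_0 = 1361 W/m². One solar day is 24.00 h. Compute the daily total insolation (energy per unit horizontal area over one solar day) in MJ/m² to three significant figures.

cos h₀ = −tan(+21.6°) tan(-6.800°) = 0.0472, h₀ = 1.5236 rad.
Bracket: h₀ sin ϕ sin δ + cos ϕ cos δ sin h₀ = 1.5236×0.36812×-0.11840 + 0.92978×0.99297×0.99888 = -0.066407 + 0.922210 = 0.855803.
Inverse-square distance factor (a/d)² = 0.9674² = 0.935863.
Q̄ = (S_0/π) × 0.935863 × [bracket] = (1361/π) × 0.935863 × 0.855803 = 346.97 W/m².
Daily total = Q̄ × 24.00 h × 3600 s/h = 346.97 × 24.00 × 3600 / 10⁶ = 29.98 MJ/m².

30.0 MJ/m²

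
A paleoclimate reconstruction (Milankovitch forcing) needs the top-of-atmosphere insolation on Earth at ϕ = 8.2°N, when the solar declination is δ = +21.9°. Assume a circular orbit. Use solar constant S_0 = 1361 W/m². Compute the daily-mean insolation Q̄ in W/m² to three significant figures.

Q̄ ≈ 435 W/m²

cos h₀ = −tan(+8.2°) tan(+21.900°) = -0.0579, h₀ = 1.6288 rad.
Bracket: h₀ sin ϕ sin δ + cos ϕ cos δ sin h₀ = 1.6288×0.14263×0.37299 + 0.98978×0.92784×0.99832 = 0.086651 + 0.916815 = 1.003466.
Q̄ = (S_0/π) × [bracket] = (1361/π) × 1.003466 = 434.7 W/m².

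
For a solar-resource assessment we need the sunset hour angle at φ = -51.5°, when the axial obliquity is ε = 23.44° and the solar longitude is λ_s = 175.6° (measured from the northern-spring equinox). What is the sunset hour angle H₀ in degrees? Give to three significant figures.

Solar declination: sin δ = sin ε · sin λ_s = sin 23.44° × sin 175.6° = 0.03052, so δ = +1.749°.
cos H₀ = −tan φ · tan δ = −tan(-51.5°) × tan(+1.749°) = 0.0384, so H₀ = 1.5324 rad = 87.80°.

H₀ = 87.8°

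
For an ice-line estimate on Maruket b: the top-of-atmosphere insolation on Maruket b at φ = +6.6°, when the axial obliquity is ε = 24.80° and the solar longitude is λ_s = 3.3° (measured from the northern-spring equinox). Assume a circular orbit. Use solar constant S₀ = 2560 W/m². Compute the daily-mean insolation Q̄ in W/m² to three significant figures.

Q̄ ≈ 813 W/m²

Solar declination: sin δ = sin ε · sin λ_s = sin 24.80° × sin 3.3° = 0.02415, so δ = +1.384°.
cos H₀ = −tan(+6.6°) tan(+1.384°) = -0.0028, H₀ = 1.5736 rad.
Bracket: H₀ sin φ sin δ + cos φ cos δ sin H₀ = 1.5736×0.11494×0.02415 + 0.99337×0.99971×1.00000 = 0.004368 + 0.993082 = 0.997450.
Q̄ = (S₀/π) × [bracket] = (2560/π) × 0.997450 = 812.8 W/m².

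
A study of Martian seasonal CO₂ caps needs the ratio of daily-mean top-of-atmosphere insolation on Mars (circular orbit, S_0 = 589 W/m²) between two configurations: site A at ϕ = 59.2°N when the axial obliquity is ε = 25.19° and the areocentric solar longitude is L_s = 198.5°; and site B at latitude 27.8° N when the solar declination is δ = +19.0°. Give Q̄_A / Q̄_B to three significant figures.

Q̄_A / Q̄_B ≈ 0.311

— Configuration A (ϕ=+59.2°):
sin δ = sin 25.19° × sin 198.5° = -0.13505, so δ = -7.762°.
cos h₀ = −tan(+59.2°) tan(-7.762°) = 0.2286, h₀ = 1.3401 rad.
Bracket: h₀ sin ϕ sin δ + cos ϕ cos δ sin h₀ = 1.3401×0.85896×-0.13505 + 0.51204×0.99084×0.97351 = -0.155455 + 0.493910 = 0.338455.
Q̄ = (S_0/π) × [bracket] = (589/π) × 0.338455 = 63.455 W/m².
— Configuration B (ϕ=+27.8°):
cos h₀ = −tan(+27.8°) tan(+19.000°) = -0.1815, h₀ = 1.7534 rad.
Bracket: h₀ sin ϕ sin δ + cos ϕ cos δ sin h₀ = 1.7534×0.46639×0.32557 + 0.88458×0.94552×0.98338 = 0.266241 + 0.822487 = 1.088728.
Q̄ = (S_0/π) × [bracket] = (589/π) × 1.088728 = 204.12 W/m².
Ratio Q̄_A / Q̄_B = 63.455 / 204.12 = 0.3109.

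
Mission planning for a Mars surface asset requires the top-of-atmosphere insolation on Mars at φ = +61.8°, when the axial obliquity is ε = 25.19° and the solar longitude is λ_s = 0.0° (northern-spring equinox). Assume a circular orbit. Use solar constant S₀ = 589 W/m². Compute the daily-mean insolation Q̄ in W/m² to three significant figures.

Solar declination: sin δ = sin ε · sin λ_s = sin 25.19° × sin 0.0° = 0.00000, so δ = +0.000°.
cos H₀ = −tan(+61.8°) tan(+0.000°) = -0.0000, H₀ = 1.5708 rad.
Bracket: H₀ sin φ sin δ + cos φ cos δ sin H₀ = 1.5708×0.88130×0.00000 + 0.47255×1.00000×1.00000 = 0.000000 + 0.472550 = 0.472550.
Q̄ = (S₀/π) × [bracket] = (589/π) × 0.472550 = 88.60 W/m².

Q̄ ≈ 88.6 W/m²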